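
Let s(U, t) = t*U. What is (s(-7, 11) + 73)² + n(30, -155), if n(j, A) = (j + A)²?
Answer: 15641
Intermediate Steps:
n(j, A) = (A + j)²
s(U, t) = U*t
(s(-7, 11) + 73)² + n(30, -155) = (-7*11 + 73)² + (-155 + 30)² = (-77 + 73)² + (-125)² = (-4)² + 15625 = 16 + 15625 = 15641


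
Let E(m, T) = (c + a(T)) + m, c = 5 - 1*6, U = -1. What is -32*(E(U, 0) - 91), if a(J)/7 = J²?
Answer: 2976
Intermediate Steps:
a(J) = 7*J²
c = -1 (c = 5 - 6 = -1)
E(m, T) = -1 + m + 7*T² (E(m, T) = (-1 + 7*T²) + m = -1 + m + 7*T²)
-32*(E(U, 0) - 91) = -32*((-1 - 1 + 7*0²) - 91) = -32*((-1 - 1 + 7*0) - 91) = -32*((-1 - 1 + 0) - 91) = -32*(-2 - 91) = -32*(-93) = 2976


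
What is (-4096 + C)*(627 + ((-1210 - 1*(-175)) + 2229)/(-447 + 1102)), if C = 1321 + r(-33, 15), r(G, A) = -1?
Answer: -1143376104/655 ≈ -1.7456e+6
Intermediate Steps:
C = 1320 (C = 1321 - 1 = 1320)
(-4096 + C)*(627 + ((-1210 - 1*(-175)) + 2229)/(-447 + 1102)) = (-4096 + 1320)*(627 + ((-1210 - 1*(-175)) + 2229)/(-447 + 1102)) = -2776*(627 + ((-1210 + 175) + 2229)/655) = -2776*(627 + (-1035 + 2229)*(1/655)) = -2776*(627 + 1194*(1/655)) = -2776*(627 + 1194/655) = -2776*411879/655 = -1143376104/655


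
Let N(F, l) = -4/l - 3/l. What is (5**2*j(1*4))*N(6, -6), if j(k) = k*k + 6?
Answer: 1925/3 ≈ 641.67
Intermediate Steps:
N(F, l) = -7/l
j(k) = 6 + k**2 (j(k) = k**2 + 6 = 6 + k**2)
(5**2*j(1*4))*N(6, -6) = (5**2*(6 + (1*4)**2))*(-7/(-6)) = (25*(6 + 4**2))*(-7*(-1/6)) = (25*(6 + 16))*(7/6) = (25*22)*(7/6) = 550*(7/6) = 1925/3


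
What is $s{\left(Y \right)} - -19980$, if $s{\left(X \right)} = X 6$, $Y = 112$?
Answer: $20652$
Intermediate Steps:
$s{\left(X \right)} = 6 X$
$s{\left(Y \right)} - -19980 = 6 \cdot 112 - -19980 = 672 + 19980 = 20652$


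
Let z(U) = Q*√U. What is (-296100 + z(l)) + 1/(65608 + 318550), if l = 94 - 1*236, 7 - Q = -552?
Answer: -113749183799/384158 + 559*I*√142 ≈ -2.961e+5 + 6661.3*I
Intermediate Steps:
Q = 559 (Q = 7 - 1*(-552) = 7 + 552 = 559)
l = -142 (l = 94 - 236 = -142)
z(U) = 559*√U
(-296100 + z(l)) + 1/(65608 + 318550) = (-296100 + 559*√(-142)) + 1/(65608 + 318550) = (-296100 + 559*(I*√142)) + 1/384158 = (-296100 + 559*I*√142) + 1/384158 = -113749183799/384158 + 559*I*√142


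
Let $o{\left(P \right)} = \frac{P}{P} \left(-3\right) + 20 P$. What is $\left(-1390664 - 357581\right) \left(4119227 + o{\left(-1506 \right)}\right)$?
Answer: $-7148755622480$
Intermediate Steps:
$o{\left(P \right)} = -3 + 20 P$ ($o{\left(P \right)} = 1 \left(-3\right) + 20 P = -3 + 20 P$)
$\left(-1390664 - 357581\right) \left(4119227 + o{\left(-1506 \right)}\right) = \left(-1390664 - 357581\right) \left(4119227 + \left(-3 + 20 \left(-1506\right)\right)\right) = - 1748245 \left(4119227 - 30123\right) = \left(-1748245\right) 4089104 = -7148755622480$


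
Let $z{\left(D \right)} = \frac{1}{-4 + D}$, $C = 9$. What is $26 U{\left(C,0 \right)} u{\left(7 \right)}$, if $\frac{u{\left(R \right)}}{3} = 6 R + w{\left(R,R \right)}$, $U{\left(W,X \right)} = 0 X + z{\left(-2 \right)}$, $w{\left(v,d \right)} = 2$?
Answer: $-572$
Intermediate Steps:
$U{\left(W,X \right)} = - \frac{1}{6}$ ($U{\left(W,X \right)} = 0 X + \frac{1}{-4 - 2} = 0 + \frac{1}{-6} = 0 - \frac{1}{6} = - \frac{1}{6}$)
$u{\left(R \right)} = 6 + 18 R$ ($u{\left(R \right)} = 3 \left(6 R + 2\right) = 3 \left(2 + 6 R\right) = 6 + 18 R$)
$26 U{\left(C,0 \right)} u{\left(7 \right)} = 26 \left(- \frac{1}{6}\right) \left(6 + 18 \cdot 7\right) = - \frac{13 \left(6 + 126\right)}{3} = \left(- \frac{13}{3}\right) 132 = -572$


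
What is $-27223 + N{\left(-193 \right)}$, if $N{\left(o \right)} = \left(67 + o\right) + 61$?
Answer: $-27288$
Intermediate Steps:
$N{\left(o \right)} = 128 + o$
$-27223 + N{\left(-193 \right)} = -27223 + \left(128 - 193\right) = -27223 - 65 = -27288$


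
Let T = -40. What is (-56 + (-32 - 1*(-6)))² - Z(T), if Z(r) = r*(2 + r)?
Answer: 5204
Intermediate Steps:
(-56 + (-32 - 1*(-6)))² - Z(T) = (-56 + (-32 - 1*(-6)))² - (-40)*(2 - 40) = (-56 + (-32 + 6))² - (-40)*(-38) = (-56 - 26)² - 1*1520 = (-82)² - 1520 = 6724 - 1520 = 5204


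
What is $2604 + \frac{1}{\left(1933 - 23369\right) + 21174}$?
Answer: $\frac{682247}{262} \approx 2604.0$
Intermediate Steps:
$2604 + \frac{1}{\left(1933 - 23369\right) + 21174} = 2604 + \frac{1}{-21436 + 21174} = 2604 + \frac{1}{-262} = 2604 - \frac{1}{262} = \frac{682247}{262}$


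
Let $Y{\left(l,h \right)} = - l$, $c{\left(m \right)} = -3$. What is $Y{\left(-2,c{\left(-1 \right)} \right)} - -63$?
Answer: $65$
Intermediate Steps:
$Y{\left(-2,c{\left(-1 \right)} \right)} - -63 = \left(-1\right) \left(-2\right) - -63 = 2 + 63 = 65$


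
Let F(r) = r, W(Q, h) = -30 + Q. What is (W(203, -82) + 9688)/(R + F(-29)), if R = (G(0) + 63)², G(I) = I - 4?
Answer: 9861/3452 ≈ 2.8566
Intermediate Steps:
G(I) = -4 + I
R = 3481 (R = ((-4 + 0) + 63)² = (-4 + 63)² = 59² = 3481)
(W(203, -82) + 9688)/(R + F(-29)) = ((-30 + 203) + 9688)/(3481 - 29) = (173 + 9688)/3452 = 9861*(1/3452) = 9861/3452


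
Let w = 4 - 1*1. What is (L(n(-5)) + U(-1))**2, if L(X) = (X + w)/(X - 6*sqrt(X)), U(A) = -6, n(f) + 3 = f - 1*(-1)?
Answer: 4*(684*sqrt(7) + 1907*I)/(7*(12*sqrt(7) + 29*I)) ≈ 34.848 + 2.4922*I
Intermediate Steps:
n(f) = -2 + f (n(f) = -3 + (f - 1*(-1)) = -3 + (f + 1) = -3 + (1 + f) = -2 + f)
w = 3 (w = 4 - 1 = 3)
L(X) = (3 + X)/(X - 6*sqrt(X)) (L(X) = (X + 3)/(X - 6*sqrt(X)) = (3 + X)/(X - 6*sqrt(X)))
(L(n(-5)) + U(-1))**2 = ((3 + (-2 - 5))/((-2 - 5) - 6*sqrt(-2 - 5)) - 6)**2 = ((3 - 7)/(-7 - 6*I*sqrt(7)) - 6)**2 = (-4/(-7 - 6*I*sqrt(7)) - 6)**2 = (-6 - 4/(-7 - 6*I*sqrt(7)))**2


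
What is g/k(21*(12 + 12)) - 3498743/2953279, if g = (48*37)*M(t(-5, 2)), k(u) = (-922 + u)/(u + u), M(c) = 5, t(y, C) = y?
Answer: -13218190467367/617235311 ≈ -21415.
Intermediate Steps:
k(u) = (-922 + u)/(2*u) (k(u) = (-922 + u)/((2*u)) = (-922 + u)*(1/(2*u)) = (-922 + u)/(2*u))
g = 8880 (g = (48*37)*5 = 1776*5 = 8880)
g/k(21*(12 + 12)) - 3498743/2953279 = 8880/(((-922 + 21*(12 + 12))/(2*((21*(12 + 12)))))) - 3498743/2953279 = 8880/(((-922 + 21*24)/(2*((21*24))))) - 3498743*1/2953279 = 8880/(((½)*(-922 + 504)/504)) - 3498743/2953279 = 8880/(((½)*(1/504)*(-418))) - 3498743/2953279 = 8880/(-209/504) - 3498743/2953279 = 8880*(-504/209) - 3498743/2953279 = -4475520/209 - 3498743/2953279 = -13218190467367/617235311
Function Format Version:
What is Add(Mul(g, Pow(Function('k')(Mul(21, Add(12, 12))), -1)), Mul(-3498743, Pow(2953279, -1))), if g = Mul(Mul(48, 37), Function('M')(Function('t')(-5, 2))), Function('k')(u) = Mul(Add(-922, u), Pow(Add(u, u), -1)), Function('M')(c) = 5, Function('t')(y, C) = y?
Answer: Rational(-13218190467367, 617235311) ≈ -21415.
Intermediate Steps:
Function('k')(u) = Mul(Rational(1, 2), Pow(u, -1), Add(-922, u)) (Function('k')(u) = Mul(Add(-922, u), Pow(Mul(2, u), -1)) = Mul(Add(-922, u), Mul(Rational(1, 2), Pow(u, -1))) = Mul(Rational(1, 2), Pow(u, -1), Add(-922, u)))
g = 8880 (g = Mul(Mul(48, 37), 5) = Mul(1776, 5) = 8880)
Add(Mul(g, Pow(Function('k')(Mul(21, Add(12, 12))), -1)), Mul(-3498743, Pow(2953279, -1))) = Add(Mul(8880, Pow(Mul(Rational(1, 2), Pow(Mul(21, Add(12, 12)), -1), Add(-922, Mul(21, Add(12, 12)))), -1)), Mul(-3498743, Pow(2953279, -1))) = Add(Mul(8880, Pow(Mul(Rational(1, 2), Pow(Mul(21, 24), -1), Add(-922, Mul(21, 24))), -1)), Mul(-3498743, Rational(1, 2953279))) = Add(Mul(8880, Pow(Mul(Rational(1, 2), Pow(504, -1), Add(-922, 504)), -1)), Rational(-3498743, 2953279)) = Add(Mul(8880, Pow(Mul(Rational(1, 2), Rational(1, 504), -418), -1)), Rational(-3498743, 2953279)) = Add(Mul(8880, Pow(Rational(-209, 504), -1)), Rational(-3498743, 2953279)) = Add(Mul(8880, Rational(-504, 209)), Rational(-3498743, 2953279)) = Add(Rational(-4475520, 209), Rational(-3498743, 2953279)) = Rational(-13218190467367, 617235311)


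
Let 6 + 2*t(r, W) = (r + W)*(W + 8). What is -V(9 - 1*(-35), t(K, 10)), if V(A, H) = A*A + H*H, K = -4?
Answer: -4537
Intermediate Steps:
t(r, W) = -3 + (8 + W)*(W + r)/2 (t(r, W) = -3 + ((r + W)*(W + 8))/2 = -3 + ((W + r)*(8 + W))/2 = -3 + ((8 + W)*(W + r))/2 = -3 + (8 + W)*(W + r)/2)
V(A, H) = A**2 + H**2
-V(9 - 1*(-35), t(K, 10)) = -((9 - 1*(-35))**2 + (-3 + (1/2)*10**2 + 4*10 + 4*(-4) + (1/2)*10*(-4))**2) = -((9 + 35)**2 + (-3 + (1/2)*100 + 40 - 16 - 20)**2) = -(44**2 + (-3 + 50 + 40 - 16 - 20)**2) = -(1936 + 51**2) = -(1936 + 2601) = -1*4537 = -4537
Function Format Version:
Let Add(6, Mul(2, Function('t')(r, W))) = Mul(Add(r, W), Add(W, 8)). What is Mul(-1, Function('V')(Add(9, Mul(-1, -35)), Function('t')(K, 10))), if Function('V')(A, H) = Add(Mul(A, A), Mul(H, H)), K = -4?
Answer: -4537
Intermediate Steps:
Function('t')(r, W) = Add(-3, Mul(Rational(1, 2), Add(8, W), Add(W, r))) (Function('t')(r, W) = Add(-3, Mul(Rational(1, 2), Mul(Add(r, W), Add(W, 8)))) = Add(-3, Mul(Rational(1, 2), Mul(Add(W, r), Add(8, W)))) = Add(-3, Mul(Rational(1, 2), Mul(Add(8, W), Add(W, r)))) = Add(-3, Mul(Rational(1, 2), Add(8, W), Add(W, r))))
Function('V')(A, H) = Add(Pow(A, 2), Pow(H, 2))
Mul(-1, Function('V')(Add(9, Mul(-1, -35)), Function('t')(K, 10))) = Mul(-1, Add(Pow(Add(9, Mul(-1, -35)), 2), Pow(Add(-3, Mul(Rational(1, 2), Pow(10, 2)), Mul(4, 10), Mul(4, -4), Mul(Rational(1, 2), 10, -4)), 2))) = Mul(-1, Add(Pow(Add(9, 35), 2), Pow(Add(-3, Mul(Rational(1, 2), 100), 40, -16, -20), 2))) = Mul(-1, Add(Pow(44, 2), Pow(Add(-3, 50, 40, -16, -20), 2))) = Mul(-1, Add(1936, Pow(51, 2))) = Mul(-1, Add(1936, 2601)) = Mul(-1, 4537) = -4537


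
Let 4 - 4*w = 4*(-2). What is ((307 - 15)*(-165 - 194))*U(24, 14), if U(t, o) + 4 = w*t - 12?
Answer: -5870368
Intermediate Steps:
w = 3 (w = 1 - (-2) = 1 - ¼*(-8) = 1 + 2 = 3)
U(t, o) = -16 + 3*t (U(t, o) = -4 + (3*t - 12) = -4 + (-12 + 3*t) = -16 + 3*t)
((307 - 15)*(-165 - 194))*U(24, 14) = ((307 - 15)*(-165 - 194))*(-16 + 3*24) = (292*(-359))*(-16 + 72) = -104828*56 = -5870368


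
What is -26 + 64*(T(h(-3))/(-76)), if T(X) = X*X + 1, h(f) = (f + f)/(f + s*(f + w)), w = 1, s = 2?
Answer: -25566/931 ≈ -27.461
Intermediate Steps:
h(f) = 2*f/(2 + 3*f) (h(f) = (f + f)/(f + 2*(f + 1)) = (2*f)/(f + 2*(1 + f)) = (2*f)/(f + (2 + 2*f)) = (2*f)/(2 + 3*f) = 2*f/(2 + 3*f))
T(X) = 1 + X² (T(X) = X² + 1 = 1 + X²)
-26 + 64*(T(h(-3))/(-76)) = -26 + 64*((1 + (2*(-3)/(2 + 3*(-3)))²)/(-76)) = -26 + 64*((1 + (2*(-3)/(2 - 9))²)*(-1/76)) = -26 + 64*((1 + (2*(-3)/(-7))²)*(-1/76)) = -26 + 64*((1 + (2*(-3)*(-⅐))²)*(-1/76)) = -26 + 64*((1 + (6/7)²)*(-1/76)) = -26 + 64*((1 + 36/49)*(-1/76)) = -26 + 64*((85/49)*(-1/76)) = -26 + 64*(-85/3724) = -26 - 1360/931 = -25566/931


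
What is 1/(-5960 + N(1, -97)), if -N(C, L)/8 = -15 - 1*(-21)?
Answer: -1/6008 ≈ -0.00016644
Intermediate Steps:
N(C, L) = -48 (N(C, L) = -8*(-15 - 1*(-21)) = -8*(-15 + 21) = -8*6 = -48)
1/(-5960 + N(1, -97)) = 1/(-5960 - 48) = 1/(-6008) = -1/6008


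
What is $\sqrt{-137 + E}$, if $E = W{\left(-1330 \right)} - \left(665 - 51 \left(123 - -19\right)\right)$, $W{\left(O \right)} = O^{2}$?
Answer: $6 \sqrt{49315} \approx 1332.4$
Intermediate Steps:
$E = 1775477$ ($E = \left(-1330\right)^{2} - \left(665 - 51 \left(123 - -19\right)\right) = 1768900 - \left(665 - 51 \left(123 + 19\right)\right) = 1768900 - \left(665 - 7242\right) = 1768900 - -6577 = 1768900 + 6577 = 1775477$)
$\sqrt{-137 + E} = \sqrt{-137 + 1775477} = \sqrt{1775340} = 6 \sqrt{49315}$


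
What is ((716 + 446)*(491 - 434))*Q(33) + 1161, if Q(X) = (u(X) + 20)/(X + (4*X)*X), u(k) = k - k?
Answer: 16091/11 ≈ 1462.8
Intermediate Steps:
u(k) = 0
Q(X) = 20/(X + 4*X²) (Q(X) = (0 + 20)/(X + (4*X)*X) = 20/(X + 4*X²))
((716 + 446)*(491 - 434))*Q(33) + 1161 = ((716 + 446)*(491 - 434))*(20/(33*(1 + 4*33))) + 1161 = (1162*57)*(20*(1/33)/(1 + 132)) + 1161 = 66234*(20*(1/33)/133) + 1161 = 66234*(20*(1/33)*(1/133)) + 1161 = 66234*(20/4389) + 1161 = 3320/11 + 1161 = 16091/11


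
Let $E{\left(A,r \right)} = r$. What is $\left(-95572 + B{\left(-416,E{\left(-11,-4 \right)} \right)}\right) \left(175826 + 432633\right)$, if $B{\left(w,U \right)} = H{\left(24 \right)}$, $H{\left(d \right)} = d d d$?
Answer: $-49740306332$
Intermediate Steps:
$H{\left(d \right)} = d^{3}$ ($H{\left(d \right)} = d^{2} d = d^{3}$)
$B{\left(w,U \right)} = 13824$ ($B{\left(w,U \right)} = 24^{3} = 13824$)
$\left(-95572 + B{\left(-416,E{\left(-11,-4 \right)} \right)}\right) \left(175826 + 432633\right) = \left(-95572 + 13824\right) \left(175826 + 432633\right) = \left(-81748\right) 608459 = -49740306332$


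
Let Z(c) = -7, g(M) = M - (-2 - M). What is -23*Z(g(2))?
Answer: 161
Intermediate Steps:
g(M) = 2 + 2*M (g(M) = M + (2 + M) = 2 + 2*M)
-23*Z(g(2)) = -23*(-7) = 161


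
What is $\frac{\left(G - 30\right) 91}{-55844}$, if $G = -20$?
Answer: $\frac{2275}{27922} \approx 0.081477$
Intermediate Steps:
$\frac{\left(G - 30\right) 91}{-55844} = \frac{\left(-20 - 30\right) 91}{-55844} = \left(-50\right) 91 \left(- \frac{1}{55844}\right) = \left(-4550\right) \left(- \frac{1}{55844}\right) = \frac{2275}{27922}$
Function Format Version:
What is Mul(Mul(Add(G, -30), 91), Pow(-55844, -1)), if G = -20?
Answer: Rational(2275, 27922) ≈ 0.081477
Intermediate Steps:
Mul(Mul(Add(G, -30), 91), Pow(-55844, -1)) = Mul(Mul(Add(-20, -30), 91), Pow(-55844, -1)) = Mul(Mul(-50, 91), Rational(-1, 55844)) = Mul(-4550, Rational(-1, 55844)) = Rational(2275, 27922)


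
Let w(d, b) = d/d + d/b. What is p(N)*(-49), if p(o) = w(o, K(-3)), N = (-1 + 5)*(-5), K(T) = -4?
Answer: -294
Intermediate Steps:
N = -20 (N = 4*(-5) = -20)
w(d, b) = 1 + d/b
p(o) = 1 - o/4 (p(o) = (-4 + o)/(-4) = -(-4 + o)/4 = 1 - o/4)
p(N)*(-49) = (1 - ¼*(-20))*(-49) = (1 + 5)*(-49) = 6*(-49) = -294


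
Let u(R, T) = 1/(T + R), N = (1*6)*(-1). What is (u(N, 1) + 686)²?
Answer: 11758041/25 ≈ 4.7032e+5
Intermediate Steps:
N = -6 (N = 6*(-1) = -6)
u(R, T) = 1/(R + T)
(u(N, 1) + 686)² = (1/(-6 + 1) + 686)² = (1/(-5) + 686)² = (-⅕ + 686)² = (3429/5)² = 11758041/25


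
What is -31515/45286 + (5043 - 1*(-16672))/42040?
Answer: -34150511/190382344 ≈ -0.17938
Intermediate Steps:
-31515/45286 + (5043 - 1*(-16672))/42040 = -31515*1/45286 + (5043 + 16672)*(1/42040) = -31515/45286 + 21715*(1/42040) = -31515/45286 + 4343/8408 = -34150511/190382344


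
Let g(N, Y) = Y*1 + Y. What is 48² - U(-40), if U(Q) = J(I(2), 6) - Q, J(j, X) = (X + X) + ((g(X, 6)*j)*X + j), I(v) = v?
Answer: 2106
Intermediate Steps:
g(N, Y) = 2*Y (g(N, Y) = Y + Y = 2*Y)
J(j, X) = j + 2*X + 12*X*j (J(j, X) = (X + X) + (((2*6)*j)*X + j) = 2*X + ((12*j)*X + j) = 2*X + (12*X*j + j) = 2*X + (j + 12*X*j) = j + 2*X + 12*X*j)
U(Q) = 158 - Q (U(Q) = (2 + 2*6 + 12*6*2) - Q = (2 + 12 + 144) - Q = 158 - Q)
48² - U(-40) = 48² - (158 - 1*(-40)) = 2304 - (158 + 40) = 2304 - 1*198 = 2304 - 198 = 2106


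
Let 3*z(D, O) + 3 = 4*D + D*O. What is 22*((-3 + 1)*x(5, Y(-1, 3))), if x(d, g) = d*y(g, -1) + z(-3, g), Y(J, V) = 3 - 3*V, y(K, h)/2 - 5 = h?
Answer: -1804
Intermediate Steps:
y(K, h) = 10 + 2*h
z(D, O) = -1 + 4*D/3 + D*O/3 (z(D, O) = -1 + (4*D + D*O)/3 = -1 + (4*D/3 + D*O/3) = -1 + 4*D/3 + D*O/3)
Y(J, V) = 3 - 3*V
x(d, g) = -5 - g + 8*d (x(d, g) = d*(10 + 2*(-1)) + (-1 + (4/3)*(-3) + (⅓)*(-3)*g) = d*(10 - 2) + (-1 - 4 - g) = d*8 + (-5 - g) = 8*d + (-5 - g) = -5 - g + 8*d)
22*((-3 + 1)*x(5, Y(-1, 3))) = 22*((-3 + 1)*(-5 - (3 - 3*3) + 8*5)) = 22*(-2*(-5 - (3 - 9) + 40)) = 22*(-2*(-5 - 1*(-6) + 40)) = 22*(-2*(-5 + 6 + 40)) = 22*(-2*41) = 22*(-82) = -1804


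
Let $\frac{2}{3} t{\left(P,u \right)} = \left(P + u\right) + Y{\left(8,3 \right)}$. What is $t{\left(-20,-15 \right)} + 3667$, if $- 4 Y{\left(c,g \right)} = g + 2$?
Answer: $\frac{28901}{8} \approx 3612.6$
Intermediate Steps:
$Y{\left(c,g \right)} = - \frac{1}{2} - \frac{g}{4}$ ($Y{\left(c,g \right)} = - \frac{g + 2}{4} = - \frac{2 + g}{4} = - \frac{1}{2} - \frac{g}{4}$)
$t{\left(P,u \right)} = - \frac{15}{8} + \frac{3 P}{2} + \frac{3 u}{2}$ ($t{\left(P,u \right)} = \frac{3 \left(\left(P + u\right) - \frac{5}{4}\right)}{2} = \frac{3 \left(- \frac{5}{4} + P + u\right)}{2} = - \frac{15}{8} + \frac{3 P}{2} + \frac{3 u}{2}$)
$t{\left(-20,-15 \right)} + 3667 = \left(- \frac{15}{8} + \frac{3}{2} \left(-20\right) + \frac{3}{2} \left(-15\right)\right) + 3667 = \left(- \frac{15}{8} - 30 - \frac{45}{2}\right) + 3667 = - \frac{435}{8} + 3667 = \frac{28901}{8}$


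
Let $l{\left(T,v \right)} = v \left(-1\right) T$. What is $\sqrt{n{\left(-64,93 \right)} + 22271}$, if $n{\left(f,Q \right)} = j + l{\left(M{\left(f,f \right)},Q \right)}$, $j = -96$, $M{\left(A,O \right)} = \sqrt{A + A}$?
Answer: $\sqrt{22175 - 744 i \sqrt{2}} \approx 148.95 - 3.532 i$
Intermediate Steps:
$M{\left(A,O \right)} = \sqrt{2} \sqrt{A}$ ($M{\left(A,O \right)} = \sqrt{2 A} = \sqrt{2} \sqrt{A}$)
$l{\left(T,v \right)} = - T v$ ($l{\left(T,v \right)} = - v T = - T v$)
$n{\left(f,Q \right)} = -96 - Q \sqrt{2} \sqrt{f}$ ($n{\left(f,Q \right)} = -96 - \sqrt{2} \sqrt{f} Q = -96 - Q \sqrt{2} \sqrt{f}$)
$\sqrt{n{\left(-64,93 \right)} + 22271} = \sqrt{\left(-96 - 93 \sqrt{2} \sqrt{-64}\right) + 22271} = \sqrt{\left(-96 - 93 \sqrt{2} \cdot 8 i\right) + 22271} = \sqrt{\left(-96 - 744 i \sqrt{2}\right) + 22271} = \sqrt{22175 - 744 i \sqrt{2}}$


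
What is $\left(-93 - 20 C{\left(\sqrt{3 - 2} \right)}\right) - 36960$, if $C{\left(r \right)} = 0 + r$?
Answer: $-37073$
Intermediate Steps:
$C{\left(r \right)} = r$
$\left(-93 - 20 C{\left(\sqrt{3 - 2} \right)}\right) - 36960 = \left(-93 - 20 \sqrt{3 - 2}\right) - 36960 = \left(-93 - 20 \sqrt{1}\right) - 36960 = \left(-93 - 20\right) - 36960 = -113 - 36960 = -37073$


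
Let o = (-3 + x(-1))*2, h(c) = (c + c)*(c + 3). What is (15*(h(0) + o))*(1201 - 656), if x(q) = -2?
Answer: -81750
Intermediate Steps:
h(c) = 2*c*(3 + c) (h(c) = (2*c)*(3 + c) = 2*c*(3 + c))
o = -10 (o = (-3 - 2)*2 = -5*2 = -10)
(15*(h(0) + o))*(1201 - 656) = (15*(2*0*(3 + 0) - 10))*(1201 - 656) = (15*(2*0*3 - 10))*545 = (15*(0 - 10))*545 = (15*(-10))*545 = -150*545 = -81750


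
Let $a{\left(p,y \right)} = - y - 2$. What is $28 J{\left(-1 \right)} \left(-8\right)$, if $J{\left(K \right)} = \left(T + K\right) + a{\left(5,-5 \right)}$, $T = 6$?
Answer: $-1792$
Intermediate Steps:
$a{\left(p,y \right)} = -2 - y$
$J{\left(K \right)} = 9 + K$ ($J{\left(K \right)} = \left(6 + K\right) - -3 = \left(6 + K\right) + \left(-2 + 5\right) = \left(6 + K\right) + 3 = 9 + K$)
$28 J{\left(-1 \right)} \left(-8\right) = 28 \left(9 - 1\right) \left(-8\right) = 28 \cdot 8 \left(-8\right) = 224 \left(-8\right) = -1792$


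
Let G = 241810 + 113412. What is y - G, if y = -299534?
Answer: -654756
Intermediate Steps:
G = 355222
y - G = -299534 - 1*355222 = -299534 - 355222 = -654756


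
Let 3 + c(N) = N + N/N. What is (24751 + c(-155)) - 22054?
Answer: 2540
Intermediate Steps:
c(N) = -2 + N (c(N) = -3 + (N + N/N) = -3 + (N + 1) = -3 + (1 + N) = -2 + N)
(24751 + c(-155)) - 22054 = (24751 + (-2 - 155)) - 22054 = (24751 - 157) - 22054 = 24594 - 22054 = 2540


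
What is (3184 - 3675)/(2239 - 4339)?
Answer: 491/2100 ≈ 0.23381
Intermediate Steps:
(3184 - 3675)/(2239 - 4339) = -491/(-2100) = -491*(-1/2100) = 491/2100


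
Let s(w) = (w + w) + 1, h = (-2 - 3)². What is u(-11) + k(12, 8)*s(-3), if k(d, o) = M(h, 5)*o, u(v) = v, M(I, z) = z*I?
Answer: -5011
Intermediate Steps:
h = 25 (h = (-5)² = 25)
M(I, z) = I*z
s(w) = 1 + 2*w (s(w) = 2*w + 1 = 1 + 2*w)
k(d, o) = 125*o (k(d, o) = (25*5)*o = 125*o)
u(-11) + k(12, 8)*s(-3) = -11 + (125*8)*(1 + 2*(-3)) = -11 + 1000*(1 - 6) = -11 + 1000*(-5) = -11 - 5000 = -5011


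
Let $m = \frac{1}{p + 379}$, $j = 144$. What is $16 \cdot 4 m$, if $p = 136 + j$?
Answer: $\frac{64}{659} \approx 0.097117$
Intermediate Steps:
$p = 280$ ($p = 136 + 144 = 280$)
$m = \frac{1}{659}$ ($m = \frac{1}{280 + 379} = \frac{1}{659} \approx 0.0015175$)
$16 \cdot 4 m = 16 \cdot 4 \cdot \frac{1}{659} = 64 \cdot \frac{1}{659} = \frac{64}{659}$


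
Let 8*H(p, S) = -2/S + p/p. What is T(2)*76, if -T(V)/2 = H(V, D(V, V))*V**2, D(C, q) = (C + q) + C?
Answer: -152/3 ≈ -50.667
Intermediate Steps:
D(C, q) = q + 2*C
H(p, S) = 1/8 - 1/(4*S) (H(p, S) = (-2/S + p/p)/8 = (-2/S + 1)/8 = (1 - 2/S)/8 = 1/8 - 1/(4*S))
T(V) = -V*(-2 + 3*V)/12 (T(V) = -2*(-2 + (V + 2*V))/(8*(V + 2*V))*V**2 = -2*(-2 + 3*V)/(8*((3*V)))*V**2 = -2*(1/(3*V))*(-2 + 3*V)/8*V**2 = -2*(-2 + 3*V)/(24*V)*V**2 = -V*(-2 + 3*V)/12)
T(2)*76 = ((1/12)*2*(2 - 3*2))*76 = ((1/12)*2*(2 - 6))*76 = ((1/12)*2*(-4))*76 = -2/3*76 = -152/3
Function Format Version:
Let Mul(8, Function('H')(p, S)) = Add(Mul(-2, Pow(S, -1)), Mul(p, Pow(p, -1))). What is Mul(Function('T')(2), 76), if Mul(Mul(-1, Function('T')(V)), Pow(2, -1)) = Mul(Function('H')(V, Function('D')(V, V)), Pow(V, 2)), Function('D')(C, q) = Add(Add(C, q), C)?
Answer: Rational(-152, 3) ≈ -50.667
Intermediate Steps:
Function('D')(C, q) = Add(q, Mul(2, C))
Function('H')(p, S) = Add(Rational(1, 8), Mul(Rational(-1, 4), Pow(S, -1))) (Function('H')(p, S) = Mul(Rational(1, 8), Add(Mul(-2, Pow(S, -1)), Mul(p, Pow(p, -1)))) = Mul(Rational(1, 8), Add(Mul(-2, Pow(S, -1)), 1)) = Mul(Rational(1, 8), Add(1, Mul(-2, Pow(S, -1)))) = Add(Rational(1, 8), Mul(Rational(-1, 4), Pow(S, -1))))
Function('T')(V) = Mul(Rational(-1, 12), V, Add(-2, Mul(3, V))) (Function('T')(V) = Mul(-2, Mul(Mul(Rational(1, 8), Pow(Add(V, Mul(2, V)), -1), Add(-2, Add(V, Mul(2, V)))), Pow(V, 2))) = Mul(-2, Mul(Mul(Rational(1, 8), Pow(Mul(3, V), -1), Add(-2, Mul(3, V))), Pow(V, 2))) = Mul(-2, Mul(Mul(Rational(1, 8), Mul(Rational(1, 3), Pow(V, -1)), Add(-2, Mul(3, V))), Pow(V, 2))) = Mul(-2, Mul(Mul(Rational(1, 24), Pow(V, -1), Add(-2, Mul(3, V))), Pow(V, 2))) = Mul(-2, Mul(Rational(1, 24), V, Add(-2, Mul(3, V)))) = Mul(Rational(-1, 12), V, Add(-2, Mul(3, V))))
Mul(Function('T')(2), 76) = Mul(Mul(Rational(1, 12), 2, Add(2, Mul(-3, 2))), 76) = Mul(Mul(Rational(1, 12), 2, Add(2, -6)), 76) = Mul(Mul(Rational(1, 12), 2, -4), 76) = Mul(Rational(-2, 3), 76) = Rational(-152, 3)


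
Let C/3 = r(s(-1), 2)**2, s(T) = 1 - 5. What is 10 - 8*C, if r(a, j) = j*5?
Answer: -2390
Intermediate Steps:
s(T) = -4
r(a, j) = 5*j
C = 300 (C = 3*(5*2)**2 = 3*10**2 = 3*100 = 300)
10 - 8*C = 10 - 8*300 = 10 - 2400 = -2390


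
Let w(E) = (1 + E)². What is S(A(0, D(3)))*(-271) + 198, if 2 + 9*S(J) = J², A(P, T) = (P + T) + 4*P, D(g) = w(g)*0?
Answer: 2324/9 ≈ 258.22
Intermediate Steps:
D(g) = 0 (D(g) = (1 + g)²*0 = 0)
A(P, T) = T + 5*P
S(J) = -2/9 + J²/9
S(A(0, D(3)))*(-271) + 198 = (-2/9 + (0 + 5*0)²/9)*(-271) + 198 = (-2/9 + (0 + 0)²/9)*(-271) + 198 = (-2/9 + (⅑)*0²)*(-271) + 198 = (-2/9 + (⅑)*0)*(-271) + 198 = (-2/9 + 0)*(-271) + 198 = -2/9*(-271) + 198 = 542/9 + 198 = 2324/9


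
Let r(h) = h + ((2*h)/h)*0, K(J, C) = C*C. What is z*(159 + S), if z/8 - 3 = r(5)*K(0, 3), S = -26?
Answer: 51072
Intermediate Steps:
K(J, C) = C²
r(h) = h (r(h) = h + 2*0 = h + 0 = h)
z = 384 (z = 24 + 8*(5*3²) = 24 + 8*(5*9) = 24 + 8*45 = 24 + 360 = 384)
z*(159 + S) = 384*(159 - 26) = 384*133 = 51072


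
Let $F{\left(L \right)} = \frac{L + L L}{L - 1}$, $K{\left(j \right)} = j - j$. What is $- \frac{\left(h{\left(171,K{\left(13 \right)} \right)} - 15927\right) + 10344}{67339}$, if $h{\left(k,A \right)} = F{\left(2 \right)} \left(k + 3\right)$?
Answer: $\frac{4539}{67339} \approx 0.067405$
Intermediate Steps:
$K{\left(j \right)} = 0$
$F{\left(L \right)} = \frac{L + L^{2}}{-1 + L}$
$h{\left(k,A \right)} = 18 + 6 k$ ($h{\left(k,A \right)} = \frac{2 \left(1 + 2\right)}{-1 + 2} \left(k + 3\right) = 2 \cdot 1^{-1} \cdot 3 \left(3 + k\right) = 2 \cdot 1 \cdot 3 \left(3 + k\right) = 6 \left(3 + k\right) = 18 + 6 k$)
$- \frac{\left(h{\left(171,K{\left(13 \right)} \right)} - 15927\right) + 10344}{67339} = - \frac{\left(\left(18 + 6 \cdot 171\right) - 15927\right) + 10344}{67339} = - \frac{\left(\left(18 + 1026\right) - 15927\right) + 10344}{67339} = - \frac{\left(1044 - 15927\right) + 10344}{67339} = - \frac{-14883 + 10344}{67339} = - \frac{-4539}{67339} = \left(-1\right) \left(- \frac{4539}{67339}\right) = \frac{4539}{67339}$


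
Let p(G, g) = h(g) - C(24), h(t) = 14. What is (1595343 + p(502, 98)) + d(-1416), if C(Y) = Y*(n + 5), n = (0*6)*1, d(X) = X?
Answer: 1593821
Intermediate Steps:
n = 0 (n = 0*1 = 0)
C(Y) = 5*Y (C(Y) = Y*(0 + 5) = Y*5 = 5*Y)
p(G, g) = -106 (p(G, g) = 14 - 5*24 = 14 - 1*120 = 14 - 120 = -106)
(1595343 + p(502, 98)) + d(-1416) = (1595343 - 106) - 1416 = 1595237 - 1416 = 1593821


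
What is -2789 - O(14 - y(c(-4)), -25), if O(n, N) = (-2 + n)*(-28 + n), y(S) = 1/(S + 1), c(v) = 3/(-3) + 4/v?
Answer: -2620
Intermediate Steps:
c(v) = -1 + 4/v (c(v) = 3*(-1/3) + 4/v = -1 + 4/v)
y(S) = 1/(1 + S)
O(n, N) = (-28 + n)*(-2 + n)
-2789 - O(14 - y(c(-4)), -25) = -2789 - (56 + (14 - 1/(1 + (4 - 1*(-4))/(-4)))**2 - 30*(14 - 1/(1 + (4 - 1*(-4))/(-4)))) = -2789 - (56 + (14 - 1/(1 - (4 + 4)/4))**2 - 30*(14 - 1/(1 - (4 + 4)/4))) = -2789 - (56 + (14 - 1/(1 - 1/4*8))**2 - 30*(14 - 1/(1 - 1/4*8))) = -2789 - (56 + (14 - 1/(1 - 2))**2 - 30*(14 - 1/(1 - 2))) = -2789 - (56 + (14 - 1/(-1))**2 - 30*(14 - 1/(-1))) = -2789 - (56 + (14 - 1*(-1))**2 - 30*(14 - 1*(-1))) = -2789 - (56 + (14 + 1)**2 - 30*(14 + 1)) = -2789 - (56 + 15**2 - 30*15) = -2789 - (56 + 225 - 450) = -2789 - 1*(-169) = -2789 + 169 = -2620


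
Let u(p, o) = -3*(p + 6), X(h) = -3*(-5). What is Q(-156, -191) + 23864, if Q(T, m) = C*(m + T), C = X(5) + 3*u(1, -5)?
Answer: 40520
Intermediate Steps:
X(h) = 15
u(p, o) = -18 - 3*p (u(p, o) = -3*(6 + p) = -18 - 3*p)
C = -48 (C = 15 + 3*(-18 - 3*1) = 15 + 3*(-18 - 3) = 15 + 3*(-21) = 15 - 63 = -48)
Q(T, m) = -48*T - 48*m (Q(T, m) = -48*(m + T) = -48*(T + m) = -48*T - 48*m)
Q(-156, -191) + 23864 = (-48*(-156) - 48*(-191)) + 23864 = (7488 + 9168) + 23864 = 16656 + 23864 = 40520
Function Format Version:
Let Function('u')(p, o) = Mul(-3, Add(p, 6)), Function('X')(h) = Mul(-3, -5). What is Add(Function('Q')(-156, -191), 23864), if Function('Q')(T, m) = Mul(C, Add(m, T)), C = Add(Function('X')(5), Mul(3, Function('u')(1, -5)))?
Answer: 40520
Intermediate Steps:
Function('X')(h) = 15
Function('u')(p, o) = Add(-18, Mul(-3, p)) (Function('u')(p, o) = Mul(-3, Add(6, p)) = Add(-18, Mul(-3, p)))
C = -48 (C = Add(15, Mul(3, Add(-18, Mul(-3, 1)))) = Add(15, Mul(3, Add(-18, -3))) = Add(15, Mul(3, -21)) = Add(15, -63) = -48)
Function('Q')(T, m) = Add(Mul(-48, T), Mul(-48, m)) (Function('Q')(T, m) = Mul(-48, Add(m, T)) = Mul(-48, Add(T, m)) = Add(Mul(-48, T), Mul(-48, m)))
Add(Function('Q')(-156, -191), 23864) = Add(Add(Mul(-48, -156), Mul(-48, -191)), 23864) = Add(Add(7488, 9168), 23864) = Add(16656, 23864) = 40520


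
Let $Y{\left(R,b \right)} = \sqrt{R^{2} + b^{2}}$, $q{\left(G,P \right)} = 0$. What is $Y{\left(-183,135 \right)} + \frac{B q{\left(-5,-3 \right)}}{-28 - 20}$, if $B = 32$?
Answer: $39 \sqrt{34} \approx 227.41$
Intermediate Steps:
$Y{\left(-183,135 \right)} + \frac{B q{\left(-5,-3 \right)}}{-28 - 20} = \sqrt{\left(-183\right)^{2} + 135^{2}} + \frac{32 \cdot 0}{-28 - 20} = \sqrt{33489 + 18225} + \frac{0}{-48} = \sqrt{51714} + 0 \left(- \frac{1}{48}\right) = 39 \sqrt{34} + 0 = 39 \sqrt{34}$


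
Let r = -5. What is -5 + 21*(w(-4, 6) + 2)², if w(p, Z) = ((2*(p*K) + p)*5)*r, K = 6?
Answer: 35599279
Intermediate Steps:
w(p, Z) = -325*p (w(p, Z) = ((2*(p*6) + p)*5)*(-5) = ((2*(6*p) + p)*5)*(-5) = ((12*p + p)*5)*(-5) = ((13*p)*5)*(-5) = (65*p)*(-5) = -325*p)
-5 + 21*(w(-4, 6) + 2)² = -5 + 21*(-325*(-4) + 2)² = -5 + 21*(1300 + 2)² = -5 + 21*1302² = -5 + 21*1695204 = -5 + 35599284 = 35599279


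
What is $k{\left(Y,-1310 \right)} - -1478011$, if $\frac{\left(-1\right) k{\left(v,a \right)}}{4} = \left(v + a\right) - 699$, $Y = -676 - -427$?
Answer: $1487043$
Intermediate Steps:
$Y = -249$ ($Y = -676 + 427 = -249$)
$k{\left(v,a \right)} = 2796 - 4 a - 4 v$ ($k{\left(v,a \right)} = - 4 \left(\left(v + a\right) - 699\right) = - 4 \left(\left(a + v\right) - 699\right) = - 4 \left(-699 + a + v\right) = 2796 - 4 a - 4 v$)
$k{\left(Y,-1310 \right)} - -1478011 = \left(2796 - -5240 - -996\right) - -1478011 = \left(2796 + 5240 + 996\right) + 1478011 = 9032 + 1478011 = 1487043$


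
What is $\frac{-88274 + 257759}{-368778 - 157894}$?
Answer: $- \frac{169485}{526672} \approx -0.3218$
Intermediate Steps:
$\frac{-88274 + 257759}{-368778 - 157894} = \frac{169485}{-526672} = 169485 \left(- \frac{1}{526672}\right) = - \frac{169485}{526672}$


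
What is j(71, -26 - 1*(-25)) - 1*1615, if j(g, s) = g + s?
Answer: -1545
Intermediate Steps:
j(71, -26 - 1*(-25)) - 1*1615 = (71 + (-26 - 1*(-25))) - 1*1615 = (71 + (-26 + 25)) - 1615 = (71 - 1) - 1615 = 70 - 1615 = -1545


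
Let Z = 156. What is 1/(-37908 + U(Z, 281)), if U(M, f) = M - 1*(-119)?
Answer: -1/37633 ≈ -2.6572e-5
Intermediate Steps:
U(M, f) = 119 + M (U(M, f) = M + 119 = 119 + M)
1/(-37908 + U(Z, 281)) = 1/(-37908 + (119 + 156)) = 1/(-37908 + 275) = 1/(-37633) = -1/37633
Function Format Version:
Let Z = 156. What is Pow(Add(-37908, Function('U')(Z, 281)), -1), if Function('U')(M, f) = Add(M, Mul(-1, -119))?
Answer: Rational(-1, 37633) ≈ -2.6572e-5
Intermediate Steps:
Function('U')(M, f) = Add(119, M) (Function('U')(M, f) = Add(M, 119) = Add(119, M))
Pow(Add(-37908, Function('U')(Z, 281)), -1) = Pow(Add(-37908, Add(119, 156)), -1) = Pow(Add(-37908, 275), -1) = Pow(-37633, -1) = Rational(-1, 37633)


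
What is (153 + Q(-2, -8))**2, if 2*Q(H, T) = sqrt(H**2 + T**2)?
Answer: (153 + sqrt(17))**2 ≈ 24688.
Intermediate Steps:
Q(H, T) = sqrt(H**2 + T**2)/2
(153 + Q(-2, -8))**2 = (153 + sqrt((-2)**2 + (-8)**2)/2)**2 = (153 + sqrt(4 + 64)/2)**2 = (153 + sqrt(68)/2)**2 = (153 + (2*sqrt(17))/2)**2 = (153 + sqrt(17))**2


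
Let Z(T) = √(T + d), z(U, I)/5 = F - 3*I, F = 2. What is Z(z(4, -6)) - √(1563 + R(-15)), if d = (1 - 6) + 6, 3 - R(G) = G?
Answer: √101 - √1581 ≈ -29.712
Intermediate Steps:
z(U, I) = 10 - 15*I (z(U, I) = 5*(2 - 3*I) = 10 - 15*I)
R(G) = 3 - G
d = 1 (d = -5 + 6 = 1)
Z(T) = √(1 + T) (Z(T) = √(T + 1) = √(1 + T))
Z(z(4, -6)) - √(1563 + R(-15)) = √(1 + (10 - 15*(-6))) - √(1563 + (3 - 1*(-15))) = √(1 + (10 + 90)) - √(1563 + (3 + 15)) = √(1 + 100) - √(1563 + 18) = √101 - √1581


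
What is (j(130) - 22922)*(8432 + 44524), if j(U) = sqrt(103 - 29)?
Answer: -1213857432 + 52956*sqrt(74) ≈ -1.2134e+9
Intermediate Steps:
j(U) = sqrt(74)
(j(130) - 22922)*(8432 + 44524) = (sqrt(74) - 22922)*(8432 + 44524) = (-22922 + sqrt(74))*52956 = -1213857432 + 52956*sqrt(74)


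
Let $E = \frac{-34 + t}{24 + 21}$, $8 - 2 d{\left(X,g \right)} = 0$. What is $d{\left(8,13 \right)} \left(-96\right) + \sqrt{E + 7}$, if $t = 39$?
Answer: $- \frac{1144}{3} \approx -381.33$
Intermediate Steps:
$d{\left(X,g \right)} = 4$ ($d{\left(X,g \right)} = 4 - 0 = 4 + 0 = 4$)
$E = \frac{1}{9}$ ($E = \frac{-34 + 39}{24 + 21} = \frac{5}{45} = 5 \cdot \frac{1}{45} = \frac{1}{9} \approx 0.11111$)
$d{\left(8,13 \right)} \left(-96\right) + \sqrt{E + 7} = 4 \left(-96\right) + \sqrt{\frac{1}{9} + 7} = -384 + \sqrt{\frac{64}{9}} = -384 + \frac{8}{3} = - \frac{1144}{3}$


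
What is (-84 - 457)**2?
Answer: 292681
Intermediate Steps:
(-84 - 457)**2 = (-541)**2 = 292681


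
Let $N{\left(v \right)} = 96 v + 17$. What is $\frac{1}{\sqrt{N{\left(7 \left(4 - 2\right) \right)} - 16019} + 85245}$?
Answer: $\frac{28415}{2422241561} - \frac{i \sqrt{14658}}{7266724683} \approx 1.1731 \cdot 10^{-5} - 1.6661 \cdot 10^{-8} i$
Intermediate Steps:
$N{\left(v \right)} = 17 + 96 v$
$\frac{1}{\sqrt{N{\left(7 \left(4 - 2\right) \right)} - 16019} + 85245} = \frac{1}{\sqrt{\left(17 + 96 \cdot 7 \left(4 - 2\right)\right) - 16019} + 85245} = \frac{1}{\sqrt{\left(17 + 96 \cdot 7 \cdot 2\right) - 16019} + 85245} = \frac{1}{\sqrt{\left(17 + 96 \cdot 14\right) - 16019} + 85245} = \frac{1}{\sqrt{\left(17 + 1344\right) - 16019} + 85245} = \frac{1}{\sqrt{1361 - 16019} + 85245} = \frac{1}{\sqrt{-14658} + 85245} = \frac{1}{i \sqrt{14658} + 85245} = \frac{1}{85245 + i \sqrt{14658}}$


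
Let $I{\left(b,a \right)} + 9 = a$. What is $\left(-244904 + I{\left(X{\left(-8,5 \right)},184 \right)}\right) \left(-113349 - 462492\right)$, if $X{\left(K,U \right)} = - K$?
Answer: $140924992089$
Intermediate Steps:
$I{\left(b,a \right)} = -9 + a$
$\left(-244904 + I{\left(X{\left(-8,5 \right)},184 \right)}\right) \left(-113349 - 462492\right) = \left(-244904 + \left(-9 + 184\right)\right) \left(-113349 - 462492\right) = \left(-244904 + 175\right) \left(-113349 - 462492\right) = \left(-244729\right) \left(-575841\right) = 140924992089$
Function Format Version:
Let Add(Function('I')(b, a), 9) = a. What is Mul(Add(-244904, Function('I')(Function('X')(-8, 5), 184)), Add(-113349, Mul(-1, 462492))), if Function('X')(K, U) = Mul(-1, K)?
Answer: 140924992089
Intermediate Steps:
Function('I')(b, a) = Add(-9, a)
Mul(Add(-244904, Function('I')(Function('X')(-8, 5), 184)), Add(-113349, Mul(-1, 462492))) = Mul(Add(-244904, Add(-9, 184)), Add(-113349, Mul(-1, 462492))) = Mul(Add(-244904, 175), Add(-113349, -462492)) = Mul(-244729, -575841) = 140924992089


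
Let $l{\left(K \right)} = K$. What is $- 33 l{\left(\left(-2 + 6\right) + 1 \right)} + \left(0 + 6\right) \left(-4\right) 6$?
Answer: $-309$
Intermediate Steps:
$- 33 l{\left(\left(-2 + 6\right) + 1 \right)} + \left(0 + 6\right) \left(-4\right) 6 = - 33 \left(\left(-2 + 6\right) + 1\right) + \left(0 + 6\right) \left(-4\right) 6 = - 33 \left(4 + 1\right) + 6 \left(-4\right) 6 = \left(-33\right) 5 - 144 = -165 - 144 = -309$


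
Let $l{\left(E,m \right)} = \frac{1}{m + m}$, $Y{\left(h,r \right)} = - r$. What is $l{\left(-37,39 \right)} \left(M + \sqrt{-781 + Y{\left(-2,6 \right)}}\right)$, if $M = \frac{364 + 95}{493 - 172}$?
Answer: $\frac{51}{2782} + \frac{i \sqrt{787}}{78} \approx 0.018332 + 0.35966 i$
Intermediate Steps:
$M = \frac{153}{107}$ ($M = \frac{459}{321} = 459 \cdot \frac{1}{321} = \frac{153}{107} \approx 1.4299$)
$l{\left(E,m \right)} = \frac{1}{2 m}$
$l{\left(-37,39 \right)} \left(M + \sqrt{-781 + Y{\left(-2,6 \right)}}\right) = \frac{1}{2 \cdot 39} \left(\frac{153}{107} + \sqrt{-781 - 6}\right) = \frac{1}{2} \cdot \frac{1}{39} \left(\frac{153}{107} + \sqrt{-781 - 6}\right) = \frac{\frac{153}{107} + \sqrt{-787}}{78} = \frac{\frac{153}{107} + i \sqrt{787}}{78} = \frac{51}{2782} + \frac{i \sqrt{787}}{78}$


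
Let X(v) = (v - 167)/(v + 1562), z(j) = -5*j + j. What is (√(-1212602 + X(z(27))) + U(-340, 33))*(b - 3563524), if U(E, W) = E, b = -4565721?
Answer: 2763943300 - 8129245*I*√2563581689682/1454 ≈ 2.7639e+9 - 8.9518e+9*I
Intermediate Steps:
z(j) = -4*j
X(v) = (-167 + v)/(1562 + v)
(√(-1212602 + X(z(27))) + U(-340, 33))*(b - 3563524) = (√(-1212602 + (-167 - 4*27)/(1562 - 4*27)) - 340)*(-4565721 - 3563524) = (√(-1212602 + (-167 - 108)/(1562 - 108)) - 340)*(-8129245) = (√(-1212602 - 275/1454) - 340)*(-8129245) = (√(-1763123583/1454) - 340)*(-8129245) = (I*√2563581689682/1454 - 340)*(-8129245) = (-340 + I*√2563581689682/1454)*(-8129245) = 2763943300 - 8129245*I*√2563581689682/1454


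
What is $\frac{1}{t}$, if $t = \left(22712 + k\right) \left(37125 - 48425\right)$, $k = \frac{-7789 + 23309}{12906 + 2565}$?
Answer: $- \frac{15471}{3970739453600} \approx -3.8963 \cdot 10^{-9}$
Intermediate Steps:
$k = \frac{15520}{15471} \approx 1.0032$
$t = - \frac{3970739453600}{15471}$ ($t = \left(22712 + \frac{15520}{15471}\right) \left(37125 - 48425\right) = \frac{351392872}{15471} \left(-11300\right) = - \frac{3970739453600}{15471} \approx -2.5666 \cdot 10^{8}$)
$\frac{1}{t} = \frac{1}{- \frac{3970739453600}{15471}} = - \frac{15471}{3970739453600}$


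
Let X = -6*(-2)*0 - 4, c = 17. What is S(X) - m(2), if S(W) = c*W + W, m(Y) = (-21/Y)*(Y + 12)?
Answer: 75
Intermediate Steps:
m(Y) = -21*(12 + Y)/Y (m(Y) = (-21/Y)*(12 + Y) = -21*(12 + Y)/Y)
X = -4 (X = -(-12)*0 - 4 = -1*0 - 4 = 0 - 4 = -4)
S(W) = 18*W (S(W) = 17*W + W = 18*W)
S(X) - m(2) = 18*(-4) - (-21 - 252/2) = -72 - (-21 - 252*½) = -72 - (-21 - 126) = -72 - 1*(-147) = -72 + 147 = 75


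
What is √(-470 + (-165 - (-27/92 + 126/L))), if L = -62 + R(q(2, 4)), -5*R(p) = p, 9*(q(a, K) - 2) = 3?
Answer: I*√1175399319911/43102 ≈ 25.153*I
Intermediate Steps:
q(a, K) = 7/3 (q(a, K) = 2 + (⅑)*3 = 2 + ⅓ = 7/3)
R(p) = -p/5
L = -937/15 (L = -62 - ⅕*7/3 = -62 - 7/15 = -937/15 ≈ -62.467)
√(-470 + (-165 - (-27/92 + 126/L))) = √(-470 + (-165 - (-27/92 + 126/(-937/15)))) = √(-470 + (-165 - (-27*1/92 + 126*(-15/937)))) = √(-470 + (-165 - (-27/92 - 1890/937))) = √(-470 + (-165 - 1*(-199179/86204))) = √(-470 + (-165 + 199179/86204)) = √(-470 - 14024481/86204) = √(-54540361/86204) = I*√1175399319911/43102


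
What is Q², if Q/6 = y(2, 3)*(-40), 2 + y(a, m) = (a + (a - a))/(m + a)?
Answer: 147456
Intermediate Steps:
y(a, m) = -2 + a/(a + m) (y(a, m) = -2 + (a + (a - a))/(m + a) = -2 + (a + 0)/(a + m) = -2 + a/(a + m))
Q = 384 (Q = 6*(((-1*2 - 2*3)/(2 + 3))*(-40)) = 6*(((-2 - 6)/5)*(-40)) = 6*(((⅕)*(-8))*(-40)) = 6*(-8/5*(-40)) = 6*64 = 384)
Q² = 384² = 147456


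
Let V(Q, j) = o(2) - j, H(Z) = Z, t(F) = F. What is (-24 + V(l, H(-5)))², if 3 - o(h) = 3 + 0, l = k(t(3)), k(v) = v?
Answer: 361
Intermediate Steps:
l = 3
o(h) = 0 (o(h) = 3 - (3 + 0) = 3 - 1*3 = 3 - 3 = 0)
V(Q, j) = -j (V(Q, j) = 0 - j = -j)
(-24 + V(l, H(-5)))² = (-24 - 1*(-5))² = (-24 + 5)² = (-19)² = 361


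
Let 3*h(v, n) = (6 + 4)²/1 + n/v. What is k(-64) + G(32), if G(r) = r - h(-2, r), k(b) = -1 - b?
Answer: 67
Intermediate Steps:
h(v, n) = 100/3 + n/(3*v) (h(v, n) = ((6 + 4)²/1 + n/v)/3 = (10²*1 + n/v)/3 = (100*1 + n/v)/3 = (100 + n/v)/3 = 100/3 + n/(3*v))
G(r) = -100/3 + 7*r/6 (G(r) = r - (r + 100*(-2))/(3*(-2)) = r - (-1)*(r - 200)/(3*2) = r - (-1)*(-200 + r)/(3*2) = r - (100/3 - r/6) = r + (-100/3 + r/6) = -100/3 + 7*r/6)
k(-64) + G(32) = (-1 - 1*(-64)) + (-100/3 + (7/6)*32) = (-1 + 64) + (-100/3 + 112/3) = 63 + 4 = 67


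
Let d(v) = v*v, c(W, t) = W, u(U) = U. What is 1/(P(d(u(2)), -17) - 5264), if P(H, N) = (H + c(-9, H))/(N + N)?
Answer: -34/178971 ≈ -0.00018997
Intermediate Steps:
d(v) = v**2
P(H, N) = (-9 + H)/(2*N) (P(H, N) = (H - 9)/(N + N) = (-9 + H)/((2*N)) = (-9 + H)*(1/(2*N)) = (-9 + H)/(2*N))
1/(P(d(u(2)), -17) - 5264) = 1/((1/2)*(-9 + 2**2)/(-17) - 5264) = 1/((1/2)*(-1/17)*(-9 + 4) - 5264) = 1/((1/2)*(-1/17)*(-5) - 5264) = 1/(5/34 - 5264) = 1/(-178971/34) = -34/178971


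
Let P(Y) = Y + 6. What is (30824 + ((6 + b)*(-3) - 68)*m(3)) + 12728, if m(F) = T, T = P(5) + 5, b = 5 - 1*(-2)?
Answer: 41840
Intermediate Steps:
P(Y) = 6 + Y
b = 7 (b = 5 + 2 = 7)
T = 16 (T = (6 + 5) + 5 = 11 + 5 = 16)
m(F) = 16
(30824 + ((6 + b)*(-3) - 68)*m(3)) + 12728 = (30824 + ((6 + 7)*(-3) - 68)*16) + 12728 = (30824 + (13*(-3) - 68)*16) + 12728 = (30824 + (-39 - 68)*16) + 12728 = (30824 - 107*16) + 12728 = (30824 - 1712) + 12728 = 29112 + 12728 = 41840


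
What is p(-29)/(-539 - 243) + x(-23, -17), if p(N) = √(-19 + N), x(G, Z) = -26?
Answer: -26 - 2*I*√3/391 ≈ -26.0 - 0.0088596*I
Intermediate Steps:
p(-29)/(-539 - 243) + x(-23, -17) = √(-19 - 29)/(-539 - 243) - 26 = √(-48)/(-782) - 26 = (4*I*√3)*(-1/782) - 26 = -2*I*√3/391 - 26 = -26 - 2*I*√3/391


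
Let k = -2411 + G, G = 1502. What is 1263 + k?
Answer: 354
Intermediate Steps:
k = -909 (k = -2411 + 1502 = -909)
1263 + k = 1263 - 909 = 354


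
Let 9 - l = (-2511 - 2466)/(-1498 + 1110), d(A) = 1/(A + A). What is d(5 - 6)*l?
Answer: 1485/776 ≈ 1.9137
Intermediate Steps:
d(A) = 1/(2*A)
l = -1485/388 (l = 9 - (-2511 - 2466)/(-1498 + 1110) = 9 - (-4977)/(-388) = 9 - (-4977)*(-1)/388 = 9 - 1*4977/388 = 9 - 4977/388 = -1485/388 ≈ -3.8273)
d(5 - 6)*l = (1/(2*(5 - 6)))*(-1485/388) = ((½)/(-1))*(-1485/388) = ((½)*(-1))*(-1485/388) = -½*(-1485/388) = 1485/776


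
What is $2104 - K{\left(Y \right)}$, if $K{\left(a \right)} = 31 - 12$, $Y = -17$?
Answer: $2085$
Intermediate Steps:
$K{\left(a \right)} = 19$ ($K{\left(a \right)} = 31 - 12 = 19$)
$2104 - K{\left(Y \right)} = 2104 - 19 = 2085$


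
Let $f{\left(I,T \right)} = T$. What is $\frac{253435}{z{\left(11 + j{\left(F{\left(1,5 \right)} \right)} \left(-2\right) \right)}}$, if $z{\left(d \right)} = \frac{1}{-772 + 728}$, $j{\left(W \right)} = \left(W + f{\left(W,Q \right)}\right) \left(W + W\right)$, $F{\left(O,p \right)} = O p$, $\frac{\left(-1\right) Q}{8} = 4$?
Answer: $-11151140$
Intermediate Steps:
$Q = -32$ ($Q = \left(-8\right) 4 = -32$)
$j{\left(W \right)} = 2 W \left(-32 + W\right)$ ($j{\left(W \right)} = \left(W - 32\right) \left(W + W\right) = \left(-32 + W\right) 2 W = 2 W \left(-32 + W\right)$)
$z{\left(d \right)} = - \frac{1}{44}$ ($z{\left(d \right)} = \frac{1}{-44} = - \frac{1}{44}$)
$\frac{253435}{z{\left(11 + j{\left(F{\left(1,5 \right)} \right)} \left(-2\right) \right)}} = \frac{253435}{- \frac{1}{44}} = 253435 \left(-44\right) = -11151140$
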